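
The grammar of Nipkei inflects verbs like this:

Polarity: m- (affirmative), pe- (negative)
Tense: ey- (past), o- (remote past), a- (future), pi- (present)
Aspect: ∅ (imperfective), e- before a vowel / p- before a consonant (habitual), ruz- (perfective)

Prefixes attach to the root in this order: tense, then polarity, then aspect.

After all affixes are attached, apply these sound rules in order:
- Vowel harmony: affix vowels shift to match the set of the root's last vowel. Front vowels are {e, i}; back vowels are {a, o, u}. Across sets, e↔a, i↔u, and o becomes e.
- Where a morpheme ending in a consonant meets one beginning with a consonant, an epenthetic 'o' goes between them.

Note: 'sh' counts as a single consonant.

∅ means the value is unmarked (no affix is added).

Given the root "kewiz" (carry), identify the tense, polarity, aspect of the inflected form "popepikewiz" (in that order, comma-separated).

present, negative, habitual

Segment: p-pe-pi-kewiz.
tense: pi- → present.
polarity: pe- → negative.
aspect: e/p- → habitual.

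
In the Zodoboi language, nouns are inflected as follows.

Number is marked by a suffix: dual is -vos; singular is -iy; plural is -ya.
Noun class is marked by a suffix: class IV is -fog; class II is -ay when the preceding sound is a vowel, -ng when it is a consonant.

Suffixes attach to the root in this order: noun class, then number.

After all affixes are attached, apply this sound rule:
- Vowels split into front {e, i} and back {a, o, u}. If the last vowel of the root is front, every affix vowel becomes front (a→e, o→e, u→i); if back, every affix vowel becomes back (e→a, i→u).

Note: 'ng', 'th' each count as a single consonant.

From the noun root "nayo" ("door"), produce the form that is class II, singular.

nayoayuy

Attach noun class class II -ay (after vowel 'o') → nayoay.
Attach number singular -iy → nayoayiy.
Apply vowel harmony: nayoayiy → nayoayuy.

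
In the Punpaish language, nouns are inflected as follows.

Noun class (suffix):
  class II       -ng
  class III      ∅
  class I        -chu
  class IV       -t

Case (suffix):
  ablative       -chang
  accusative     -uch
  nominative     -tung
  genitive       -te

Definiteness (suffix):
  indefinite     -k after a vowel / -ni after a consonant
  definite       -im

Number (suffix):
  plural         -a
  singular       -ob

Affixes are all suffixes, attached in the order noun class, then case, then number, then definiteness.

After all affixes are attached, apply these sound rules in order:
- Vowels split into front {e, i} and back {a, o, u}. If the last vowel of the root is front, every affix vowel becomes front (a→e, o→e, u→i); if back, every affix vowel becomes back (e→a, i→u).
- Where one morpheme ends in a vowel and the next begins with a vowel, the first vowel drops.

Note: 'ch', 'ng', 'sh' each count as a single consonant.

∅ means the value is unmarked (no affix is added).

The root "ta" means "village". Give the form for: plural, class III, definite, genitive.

noun class = class III: zero marking, form stays ta.
Attach case genitive -te → tate.
Attach number plural -a → tatea.
Attach definiteness definite -im → tateaim.
Apply vowel harmony: tateaim → tataaum.
Apply vowel deletion: tataaum → tatum.

tatum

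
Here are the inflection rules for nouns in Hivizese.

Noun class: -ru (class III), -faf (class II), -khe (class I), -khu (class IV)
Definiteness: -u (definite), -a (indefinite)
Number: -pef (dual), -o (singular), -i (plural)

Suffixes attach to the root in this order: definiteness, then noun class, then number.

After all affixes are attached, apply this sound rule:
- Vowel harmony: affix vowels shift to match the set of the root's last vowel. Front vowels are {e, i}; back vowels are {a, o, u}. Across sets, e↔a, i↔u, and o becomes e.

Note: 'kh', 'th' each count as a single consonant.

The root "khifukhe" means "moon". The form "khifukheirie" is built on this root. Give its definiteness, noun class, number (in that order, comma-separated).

definite, class III, singular

Segment: khifukhe-u-ru-o.
definiteness: -u → definite.
noun class: -ru → class III.
number: -o → singular.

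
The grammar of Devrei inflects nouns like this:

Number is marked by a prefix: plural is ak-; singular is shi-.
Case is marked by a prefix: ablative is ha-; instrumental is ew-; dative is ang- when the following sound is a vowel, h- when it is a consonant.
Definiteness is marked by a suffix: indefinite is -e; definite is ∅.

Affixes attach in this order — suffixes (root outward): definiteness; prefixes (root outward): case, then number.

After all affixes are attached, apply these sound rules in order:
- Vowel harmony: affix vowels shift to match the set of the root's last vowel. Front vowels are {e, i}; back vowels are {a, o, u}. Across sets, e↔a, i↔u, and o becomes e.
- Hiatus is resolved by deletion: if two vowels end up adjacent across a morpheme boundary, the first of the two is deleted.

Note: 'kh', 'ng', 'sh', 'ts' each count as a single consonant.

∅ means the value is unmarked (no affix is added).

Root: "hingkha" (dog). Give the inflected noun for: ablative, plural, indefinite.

Attach case ablative ha- → hahingkha.
Attach definiteness indefinite -e → hahingkhae.
Attach number plural ak- → akhahingkhae.
Apply vowel harmony: akhahingkhae → akhahingkhaa.
Apply vowel deletion: akhahingkhaa → akhahingkha.

akhahingkha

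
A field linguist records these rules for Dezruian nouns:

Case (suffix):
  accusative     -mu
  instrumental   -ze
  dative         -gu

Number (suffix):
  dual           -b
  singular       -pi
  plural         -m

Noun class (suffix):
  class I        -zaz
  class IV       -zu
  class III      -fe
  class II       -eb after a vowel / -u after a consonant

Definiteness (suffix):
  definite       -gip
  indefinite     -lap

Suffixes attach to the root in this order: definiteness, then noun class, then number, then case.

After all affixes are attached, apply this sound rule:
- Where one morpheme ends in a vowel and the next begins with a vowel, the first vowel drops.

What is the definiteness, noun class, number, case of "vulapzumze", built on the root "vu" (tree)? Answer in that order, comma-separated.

Segment: vu-lap-zu-m-ze.
definiteness: -lap → indefinite.
noun class: -zu → class IV.
number: -m → plural.
case: -ze → instrumental.

indefinite, class IV, plural, instrumental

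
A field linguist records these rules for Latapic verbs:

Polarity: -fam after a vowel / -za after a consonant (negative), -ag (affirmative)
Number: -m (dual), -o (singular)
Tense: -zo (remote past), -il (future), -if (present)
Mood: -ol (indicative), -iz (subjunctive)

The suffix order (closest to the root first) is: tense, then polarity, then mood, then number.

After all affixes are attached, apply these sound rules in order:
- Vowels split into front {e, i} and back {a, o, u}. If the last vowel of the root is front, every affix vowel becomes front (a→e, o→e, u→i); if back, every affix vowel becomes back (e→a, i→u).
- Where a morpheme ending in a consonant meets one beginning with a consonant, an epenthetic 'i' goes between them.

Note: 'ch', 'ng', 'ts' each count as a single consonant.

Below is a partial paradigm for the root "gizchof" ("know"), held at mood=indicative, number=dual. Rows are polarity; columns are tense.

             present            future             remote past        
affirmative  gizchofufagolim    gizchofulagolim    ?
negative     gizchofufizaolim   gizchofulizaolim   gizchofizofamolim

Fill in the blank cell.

gizchofizoagolim

Attach tense remote past -zo → gizchofzo.
Attach polarity affirmative -ag → gizchofzoag.
Attach mood indicative -ol → gizchofzoagol.
Attach number dual -m → gizchofzoagolm.
Vowel harmony: no change.
Apply epenthesis: gizchofzoagolm → gizchofizoagolim.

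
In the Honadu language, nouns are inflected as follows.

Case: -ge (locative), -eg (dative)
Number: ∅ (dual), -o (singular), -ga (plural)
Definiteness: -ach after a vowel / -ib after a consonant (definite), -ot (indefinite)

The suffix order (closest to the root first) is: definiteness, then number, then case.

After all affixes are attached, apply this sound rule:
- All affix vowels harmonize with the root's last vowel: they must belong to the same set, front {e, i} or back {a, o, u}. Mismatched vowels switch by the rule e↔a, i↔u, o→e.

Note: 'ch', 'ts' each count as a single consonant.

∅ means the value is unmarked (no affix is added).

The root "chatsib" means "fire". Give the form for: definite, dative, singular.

chatsibibeeg

Attach definiteness definite -ib (after consonant 'b') → chatsibib.
Attach number singular -o → chatsibibo.
Attach case dative -eg → chatsibiboeg.
Apply vowel harmony: chatsibiboeg → chatsibibeeg.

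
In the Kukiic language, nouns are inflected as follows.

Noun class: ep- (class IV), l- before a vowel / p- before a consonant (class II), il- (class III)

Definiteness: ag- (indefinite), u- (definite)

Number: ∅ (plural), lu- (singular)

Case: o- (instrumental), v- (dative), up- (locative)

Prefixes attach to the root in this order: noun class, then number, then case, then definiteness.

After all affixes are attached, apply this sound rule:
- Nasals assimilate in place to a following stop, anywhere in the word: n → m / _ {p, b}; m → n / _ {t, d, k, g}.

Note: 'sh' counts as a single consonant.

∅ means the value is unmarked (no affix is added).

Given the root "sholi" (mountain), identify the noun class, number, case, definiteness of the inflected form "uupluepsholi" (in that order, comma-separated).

Segment: u-up-lu-ep-sholi.
noun class: ep- → class IV.
number: lu- → singular.
case: up- → locative.
definiteness: u- → definite.

class IV, singular, locative, definite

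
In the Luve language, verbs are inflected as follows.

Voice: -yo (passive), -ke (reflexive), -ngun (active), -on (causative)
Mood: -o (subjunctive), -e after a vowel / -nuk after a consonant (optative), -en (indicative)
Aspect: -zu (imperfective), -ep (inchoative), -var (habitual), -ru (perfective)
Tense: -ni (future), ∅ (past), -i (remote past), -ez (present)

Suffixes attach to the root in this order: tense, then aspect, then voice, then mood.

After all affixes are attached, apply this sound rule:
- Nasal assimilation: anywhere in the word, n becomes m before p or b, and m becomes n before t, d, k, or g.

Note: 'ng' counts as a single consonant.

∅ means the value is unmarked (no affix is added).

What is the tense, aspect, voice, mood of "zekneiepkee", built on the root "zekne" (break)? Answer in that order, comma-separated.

Segment: zekne-i-ep-ke-e.
tense: -i → remote past.
aspect: -ep → inchoative.
voice: -ke → reflexive.
mood: -e/nuk → optative.

remote past, inchoative, reflexive, optative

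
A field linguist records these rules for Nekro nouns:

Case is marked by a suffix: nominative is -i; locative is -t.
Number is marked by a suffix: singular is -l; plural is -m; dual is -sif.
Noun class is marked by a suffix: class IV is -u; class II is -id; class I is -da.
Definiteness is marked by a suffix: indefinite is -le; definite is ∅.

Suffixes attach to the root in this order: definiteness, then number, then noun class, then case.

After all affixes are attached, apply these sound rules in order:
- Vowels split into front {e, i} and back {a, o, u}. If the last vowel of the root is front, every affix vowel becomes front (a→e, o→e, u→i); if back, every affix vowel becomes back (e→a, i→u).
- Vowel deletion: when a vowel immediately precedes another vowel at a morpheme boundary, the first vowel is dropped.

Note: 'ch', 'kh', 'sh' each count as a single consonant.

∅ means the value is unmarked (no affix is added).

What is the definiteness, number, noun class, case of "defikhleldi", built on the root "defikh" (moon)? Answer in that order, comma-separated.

Segment: defikh-le-l-da-i.
definiteness: -le → indefinite.
number: -l → singular.
noun class: -da → class I.
case: -i → nominative.

indefinite, singular, class I, nominative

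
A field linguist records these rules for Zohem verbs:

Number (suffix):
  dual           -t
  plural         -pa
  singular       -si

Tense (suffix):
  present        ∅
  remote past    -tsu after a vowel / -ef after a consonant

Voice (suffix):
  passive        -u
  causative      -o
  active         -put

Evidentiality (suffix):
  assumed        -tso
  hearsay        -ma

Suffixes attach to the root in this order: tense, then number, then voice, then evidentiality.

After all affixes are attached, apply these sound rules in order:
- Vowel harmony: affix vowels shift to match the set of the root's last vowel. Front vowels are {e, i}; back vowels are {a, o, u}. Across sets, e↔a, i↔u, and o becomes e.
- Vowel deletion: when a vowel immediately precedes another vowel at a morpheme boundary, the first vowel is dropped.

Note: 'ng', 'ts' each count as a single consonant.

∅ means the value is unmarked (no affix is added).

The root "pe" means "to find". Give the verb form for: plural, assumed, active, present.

pepepittse

tense = present: zero marking, form stays pe.
Attach number plural -pa → pepa.
Attach voice active -put → pepaput.
Attach evidentiality assumed -tso → pepaputtso.
Apply vowel harmony: pepaputtso → pepepittse.
Vowel deletion: no change.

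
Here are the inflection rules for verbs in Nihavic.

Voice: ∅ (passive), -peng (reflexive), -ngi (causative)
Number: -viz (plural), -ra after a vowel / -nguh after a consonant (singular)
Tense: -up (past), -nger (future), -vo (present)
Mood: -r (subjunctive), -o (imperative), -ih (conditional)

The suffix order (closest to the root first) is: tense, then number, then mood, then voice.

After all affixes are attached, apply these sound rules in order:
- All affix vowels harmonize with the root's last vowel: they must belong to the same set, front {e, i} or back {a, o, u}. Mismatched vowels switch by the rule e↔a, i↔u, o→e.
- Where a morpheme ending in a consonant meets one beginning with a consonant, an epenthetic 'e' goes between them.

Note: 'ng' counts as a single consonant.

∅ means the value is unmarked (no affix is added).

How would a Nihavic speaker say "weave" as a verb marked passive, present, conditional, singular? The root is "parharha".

parharhavorauh

Attach tense present -vo → parharhavo.
Attach number singular -ra (after vowel 'o') → parharhavora.
Attach mood conditional -ih → parharhavoraih.
voice = passive: zero marking, form stays parharhavoraih.
Apply vowel harmony: parharhavoraih → parharhavorauh.
Epenthesis: no change.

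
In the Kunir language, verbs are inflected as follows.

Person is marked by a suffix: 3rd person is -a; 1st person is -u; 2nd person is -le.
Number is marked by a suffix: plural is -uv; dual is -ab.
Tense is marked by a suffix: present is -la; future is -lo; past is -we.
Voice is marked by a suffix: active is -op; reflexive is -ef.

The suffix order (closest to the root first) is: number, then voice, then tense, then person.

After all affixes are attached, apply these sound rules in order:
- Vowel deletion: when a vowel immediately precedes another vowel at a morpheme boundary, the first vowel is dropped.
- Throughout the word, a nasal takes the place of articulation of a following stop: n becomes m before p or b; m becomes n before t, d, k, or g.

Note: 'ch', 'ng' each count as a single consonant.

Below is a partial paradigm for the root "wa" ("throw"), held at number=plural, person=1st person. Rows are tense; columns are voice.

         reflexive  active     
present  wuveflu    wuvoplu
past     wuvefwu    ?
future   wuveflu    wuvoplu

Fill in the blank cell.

Attach number plural -uv → wauv.
Attach voice active -op → wauvop.
Attach tense past -we → wauvopwe.
Attach person 1st person -u → wauvopweu.
Apply vowel deletion: wauvopweu → wuvopwu.
Nasal assimilation: no change.

wuvopwu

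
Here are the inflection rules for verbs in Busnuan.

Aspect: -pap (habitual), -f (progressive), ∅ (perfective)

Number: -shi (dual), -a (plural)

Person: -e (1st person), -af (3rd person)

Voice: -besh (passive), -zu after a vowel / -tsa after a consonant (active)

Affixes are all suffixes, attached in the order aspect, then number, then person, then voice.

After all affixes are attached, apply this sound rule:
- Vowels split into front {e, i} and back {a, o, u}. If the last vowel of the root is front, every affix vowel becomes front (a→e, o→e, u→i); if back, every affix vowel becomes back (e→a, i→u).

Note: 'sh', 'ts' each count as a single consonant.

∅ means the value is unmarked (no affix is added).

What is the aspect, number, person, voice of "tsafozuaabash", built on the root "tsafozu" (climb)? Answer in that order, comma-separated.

perfective, plural, 1st person, passive

Segment: tsafozu-a-e-besh.
aspect: ∅ → perfective.
number: -a → plural.
person: -e → 1st person.
voice: -besh → passive.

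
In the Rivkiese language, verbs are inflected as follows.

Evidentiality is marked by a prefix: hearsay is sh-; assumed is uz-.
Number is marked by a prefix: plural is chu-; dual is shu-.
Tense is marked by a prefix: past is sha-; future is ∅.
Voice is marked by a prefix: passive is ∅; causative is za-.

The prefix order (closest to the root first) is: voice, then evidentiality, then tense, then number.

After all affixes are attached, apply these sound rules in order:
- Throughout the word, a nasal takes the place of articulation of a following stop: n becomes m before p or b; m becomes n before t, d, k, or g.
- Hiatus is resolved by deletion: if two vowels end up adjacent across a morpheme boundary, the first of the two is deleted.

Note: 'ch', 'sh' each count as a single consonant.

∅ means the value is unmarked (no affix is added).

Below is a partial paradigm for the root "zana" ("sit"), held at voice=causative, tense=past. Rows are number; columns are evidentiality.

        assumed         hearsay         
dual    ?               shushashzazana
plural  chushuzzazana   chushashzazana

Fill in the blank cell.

Attach voice causative za- → zazana.
Attach evidentiality assumed uz- → uzzazana.
Attach tense past sha- → shauzzazana.
Attach number dual shu- → shushauzzazana.
Nasal assimilation: no change.
Apply vowel deletion: shushauzzazana → shushuzzazana.

shushuzzazana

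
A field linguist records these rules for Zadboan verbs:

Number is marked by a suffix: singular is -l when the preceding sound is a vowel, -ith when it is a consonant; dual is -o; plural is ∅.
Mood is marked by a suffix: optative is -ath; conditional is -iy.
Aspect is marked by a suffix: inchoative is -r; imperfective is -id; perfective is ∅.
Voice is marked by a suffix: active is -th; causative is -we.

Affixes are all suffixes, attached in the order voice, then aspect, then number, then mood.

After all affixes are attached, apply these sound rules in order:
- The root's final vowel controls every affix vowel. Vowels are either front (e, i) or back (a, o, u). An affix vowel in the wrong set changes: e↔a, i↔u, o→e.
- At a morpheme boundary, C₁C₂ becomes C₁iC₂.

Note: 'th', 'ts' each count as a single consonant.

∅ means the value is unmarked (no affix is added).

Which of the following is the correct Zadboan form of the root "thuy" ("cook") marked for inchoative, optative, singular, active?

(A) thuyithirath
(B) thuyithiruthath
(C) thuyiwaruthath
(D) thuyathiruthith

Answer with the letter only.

B

Attach voice active -th → thuyth.
Attach aspect inchoative -r → thuythr.
Attach number singular -ith (after consonant 'r') → thuythrith.
Attach mood optative -ath → thuythrithath.
Apply vowel harmony: thuythrithath → thuythruthath.
Apply epenthesis: thuythruthath → thuyithiruthath.
So the correct form is thuyithiruthath, option (B).
(A) thuyithirath is wrong: it uses plural instead of singular for number.
(D) thuyathiruthith is wrong: it has the affixes in the wrong order.
(C) thuyiwaruthath is wrong: it uses causative instead of active for voice.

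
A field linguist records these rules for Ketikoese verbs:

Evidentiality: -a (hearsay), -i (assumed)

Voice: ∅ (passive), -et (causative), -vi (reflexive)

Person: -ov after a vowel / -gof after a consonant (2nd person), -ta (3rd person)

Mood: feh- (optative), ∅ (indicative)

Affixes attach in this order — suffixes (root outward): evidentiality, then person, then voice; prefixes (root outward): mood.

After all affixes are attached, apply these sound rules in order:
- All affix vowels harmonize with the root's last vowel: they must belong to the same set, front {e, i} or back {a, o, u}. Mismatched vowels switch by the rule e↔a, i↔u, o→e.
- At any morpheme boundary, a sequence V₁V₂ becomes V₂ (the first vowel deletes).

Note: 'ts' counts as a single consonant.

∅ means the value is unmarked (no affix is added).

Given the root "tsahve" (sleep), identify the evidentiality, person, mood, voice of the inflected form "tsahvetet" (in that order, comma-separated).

hearsay, 3rd person, indicative, causative

Segment: tsahve-a-ta-et.
evidentiality: -a → hearsay.
person: -ta → 3rd person.
mood: ∅ → indicative.
voice: -et → causative.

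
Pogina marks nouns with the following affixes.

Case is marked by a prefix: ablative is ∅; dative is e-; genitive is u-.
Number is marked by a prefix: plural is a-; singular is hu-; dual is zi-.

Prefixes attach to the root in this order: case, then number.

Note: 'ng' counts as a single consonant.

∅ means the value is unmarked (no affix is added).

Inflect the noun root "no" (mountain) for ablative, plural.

case = ablative: zero marking, form stays no.
Attach number plural a- → ano.

ano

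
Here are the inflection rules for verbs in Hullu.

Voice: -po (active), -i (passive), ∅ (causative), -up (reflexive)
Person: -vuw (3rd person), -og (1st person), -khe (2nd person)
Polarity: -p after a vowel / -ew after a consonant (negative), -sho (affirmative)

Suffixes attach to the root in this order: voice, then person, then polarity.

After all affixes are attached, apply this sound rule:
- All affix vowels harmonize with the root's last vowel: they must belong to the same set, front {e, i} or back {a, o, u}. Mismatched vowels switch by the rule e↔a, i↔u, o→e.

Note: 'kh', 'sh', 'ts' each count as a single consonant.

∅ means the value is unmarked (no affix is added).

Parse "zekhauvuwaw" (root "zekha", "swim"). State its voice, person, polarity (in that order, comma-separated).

Segment: zekha-i-vuw-ew.
voice: -i → passive.
person: -vuw → 3rd person.
polarity: -p/ew → negative.

passive, 3rd person, negative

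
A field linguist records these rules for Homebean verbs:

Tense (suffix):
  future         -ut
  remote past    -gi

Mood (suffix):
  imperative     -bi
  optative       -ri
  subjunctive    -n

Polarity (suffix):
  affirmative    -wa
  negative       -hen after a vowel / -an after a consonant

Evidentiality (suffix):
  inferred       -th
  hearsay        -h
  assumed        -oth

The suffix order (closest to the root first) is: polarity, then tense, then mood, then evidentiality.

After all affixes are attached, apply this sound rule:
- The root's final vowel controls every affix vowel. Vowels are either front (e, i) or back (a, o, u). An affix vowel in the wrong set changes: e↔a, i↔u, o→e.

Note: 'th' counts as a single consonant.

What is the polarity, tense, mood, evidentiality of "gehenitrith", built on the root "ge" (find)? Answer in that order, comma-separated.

Segment: ge-hen-ut-ri-th.
polarity: -hen/an → negative.
tense: -ut → future.
mood: -ri → optative.
evidentiality: -th → inferred.

negative, future, optative, inferred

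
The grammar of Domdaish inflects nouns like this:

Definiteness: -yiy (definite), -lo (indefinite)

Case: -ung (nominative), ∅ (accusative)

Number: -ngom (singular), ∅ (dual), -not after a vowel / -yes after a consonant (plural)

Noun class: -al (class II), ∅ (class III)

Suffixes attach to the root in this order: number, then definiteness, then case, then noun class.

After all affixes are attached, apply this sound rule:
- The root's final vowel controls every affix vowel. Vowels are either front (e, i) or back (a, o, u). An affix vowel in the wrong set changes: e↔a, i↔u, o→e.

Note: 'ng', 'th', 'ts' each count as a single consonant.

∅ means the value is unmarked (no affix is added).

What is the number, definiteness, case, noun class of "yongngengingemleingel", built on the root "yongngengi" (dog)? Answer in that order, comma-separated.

singular, indefinite, nominative, class II

Segment: yongngengi-ngom-lo-ung-al.
number: -ngom → singular.
definiteness: -lo → indefinite.
case: -ung → nominative.
noun class: -al → class II.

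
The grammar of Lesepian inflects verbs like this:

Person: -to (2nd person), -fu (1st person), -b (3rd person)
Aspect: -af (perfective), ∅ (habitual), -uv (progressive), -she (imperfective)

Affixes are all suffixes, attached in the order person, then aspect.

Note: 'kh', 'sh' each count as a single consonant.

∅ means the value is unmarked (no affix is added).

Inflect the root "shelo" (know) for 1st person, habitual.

shelofu

Attach person 1st person -fu → shelofu.
aspect = habitual: zero marking, form stays shelofu.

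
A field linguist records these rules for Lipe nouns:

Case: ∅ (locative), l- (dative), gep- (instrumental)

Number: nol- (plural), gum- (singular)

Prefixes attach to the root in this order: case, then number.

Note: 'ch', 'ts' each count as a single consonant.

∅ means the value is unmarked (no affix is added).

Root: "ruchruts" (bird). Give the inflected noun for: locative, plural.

nolruchruts

case = locative: zero marking, form stays ruchruts.
Attach number plural nol- → nolruchruts.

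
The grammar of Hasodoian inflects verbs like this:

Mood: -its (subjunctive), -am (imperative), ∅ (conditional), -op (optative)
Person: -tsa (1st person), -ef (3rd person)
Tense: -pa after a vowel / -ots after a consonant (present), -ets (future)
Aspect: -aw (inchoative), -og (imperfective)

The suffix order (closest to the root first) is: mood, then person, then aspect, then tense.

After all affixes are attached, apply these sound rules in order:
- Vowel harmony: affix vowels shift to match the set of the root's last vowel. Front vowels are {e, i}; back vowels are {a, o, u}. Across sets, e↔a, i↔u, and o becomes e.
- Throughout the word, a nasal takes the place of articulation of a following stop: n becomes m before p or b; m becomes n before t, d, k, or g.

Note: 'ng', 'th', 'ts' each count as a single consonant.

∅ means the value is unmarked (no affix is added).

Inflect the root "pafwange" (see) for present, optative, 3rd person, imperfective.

Attach mood optative -op → pafwangeop.
Attach person 3rd person -ef → pafwangeopef.
Attach aspect imperfective -og → pafwangeopefog.
Attach tense present -ots (after consonant 'g') → pafwangeopefogots.
Apply vowel harmony: pafwangeopefogots → pafwangeepefegets.
Nasal assimilation: no change.

pafwangeepefegets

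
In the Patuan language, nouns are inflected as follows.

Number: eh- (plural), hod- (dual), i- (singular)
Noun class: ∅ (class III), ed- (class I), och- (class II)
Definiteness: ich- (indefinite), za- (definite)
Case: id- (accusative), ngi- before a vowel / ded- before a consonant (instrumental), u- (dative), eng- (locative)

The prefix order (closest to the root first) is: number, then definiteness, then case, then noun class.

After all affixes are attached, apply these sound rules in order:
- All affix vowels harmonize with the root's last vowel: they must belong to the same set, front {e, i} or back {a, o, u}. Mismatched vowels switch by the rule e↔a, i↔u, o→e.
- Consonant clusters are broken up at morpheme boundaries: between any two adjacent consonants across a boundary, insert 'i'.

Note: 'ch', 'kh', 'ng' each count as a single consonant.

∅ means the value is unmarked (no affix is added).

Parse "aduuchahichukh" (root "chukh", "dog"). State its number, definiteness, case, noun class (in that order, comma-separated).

Segment: ed-u-ich-eh-chukh.
number: eh- → plural.
definiteness: ich- → indefinite.
case: u- → dative.
noun class: ed- → class I.

plural, indefinite, dative, class I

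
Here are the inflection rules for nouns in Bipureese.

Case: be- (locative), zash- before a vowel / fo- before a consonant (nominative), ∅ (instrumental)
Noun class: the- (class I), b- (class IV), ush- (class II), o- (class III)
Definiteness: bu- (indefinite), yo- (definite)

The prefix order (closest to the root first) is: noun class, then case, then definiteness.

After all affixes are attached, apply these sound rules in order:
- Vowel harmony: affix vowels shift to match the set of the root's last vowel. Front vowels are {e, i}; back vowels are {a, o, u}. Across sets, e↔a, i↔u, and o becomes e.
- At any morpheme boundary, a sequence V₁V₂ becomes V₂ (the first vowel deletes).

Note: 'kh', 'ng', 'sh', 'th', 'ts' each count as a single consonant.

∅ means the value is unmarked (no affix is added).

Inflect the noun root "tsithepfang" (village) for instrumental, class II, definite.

Attach noun class class II ush- → ushtsithepfang.
case = instrumental: zero marking, form stays ushtsithepfang.
Attach definiteness definite yo- → youshtsithepfang.
Vowel harmony: no change.
Apply vowel deletion: youshtsithepfang → yushtsithepfang.

yushtsithepfang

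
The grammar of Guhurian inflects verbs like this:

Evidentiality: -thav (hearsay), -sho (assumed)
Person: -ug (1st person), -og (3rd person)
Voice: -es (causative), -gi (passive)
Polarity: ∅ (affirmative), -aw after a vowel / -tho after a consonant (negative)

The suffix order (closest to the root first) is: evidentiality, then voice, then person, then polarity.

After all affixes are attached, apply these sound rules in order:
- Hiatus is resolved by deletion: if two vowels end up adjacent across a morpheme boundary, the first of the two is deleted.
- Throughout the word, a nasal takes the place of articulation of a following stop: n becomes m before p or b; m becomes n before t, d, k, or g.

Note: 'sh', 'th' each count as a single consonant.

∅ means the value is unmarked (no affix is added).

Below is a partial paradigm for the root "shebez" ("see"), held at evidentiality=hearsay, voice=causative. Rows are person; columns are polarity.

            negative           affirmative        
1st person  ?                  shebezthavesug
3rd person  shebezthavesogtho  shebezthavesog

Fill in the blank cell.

Attach evidentiality hearsay -thav → shebezthav.
Attach voice causative -es → shebezthaves.
Attach person 1st person -ug → shebezthavesug.
Attach polarity negative -tho (after consonant 'g') → shebezthavesugtho.
Vowel deletion: no change.
Nasal assimilation: no change.

shebezthavesugtho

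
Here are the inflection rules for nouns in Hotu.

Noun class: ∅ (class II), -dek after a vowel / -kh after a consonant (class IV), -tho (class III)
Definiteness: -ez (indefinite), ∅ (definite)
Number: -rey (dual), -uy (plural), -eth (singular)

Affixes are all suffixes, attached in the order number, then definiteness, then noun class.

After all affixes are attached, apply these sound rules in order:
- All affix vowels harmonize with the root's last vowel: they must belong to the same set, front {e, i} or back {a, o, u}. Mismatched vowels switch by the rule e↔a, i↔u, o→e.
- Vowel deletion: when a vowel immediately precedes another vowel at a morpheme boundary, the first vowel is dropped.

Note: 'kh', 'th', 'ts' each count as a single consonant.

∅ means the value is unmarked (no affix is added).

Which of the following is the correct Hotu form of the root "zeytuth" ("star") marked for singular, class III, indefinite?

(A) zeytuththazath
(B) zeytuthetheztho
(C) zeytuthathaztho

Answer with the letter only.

C

Attach number singular -eth → zeytutheth.
Attach definiteness indefinite -ez → zeytuthethez.
Attach noun class class III -tho → zeytuthetheztho.
Apply vowel harmony: zeytuthetheztho → zeytuthathaztho.
Vowel deletion: no change.
So the correct form is zeytuthathaztho, option (C).
(A) zeytuththazath is wrong: it has the affixes in the wrong order.
(B) zeytuthetheztho is wrong: it fails to apply the sound rule(s).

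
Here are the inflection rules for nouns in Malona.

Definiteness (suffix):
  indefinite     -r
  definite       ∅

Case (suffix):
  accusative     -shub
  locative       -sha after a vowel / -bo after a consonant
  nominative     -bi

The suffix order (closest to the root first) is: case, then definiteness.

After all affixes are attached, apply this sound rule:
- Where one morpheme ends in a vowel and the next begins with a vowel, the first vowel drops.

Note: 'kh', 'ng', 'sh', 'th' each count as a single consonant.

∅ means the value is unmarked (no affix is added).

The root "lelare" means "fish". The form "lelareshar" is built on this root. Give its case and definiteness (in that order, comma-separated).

Segment: lelare-sha-r.
case: -sha/bo → locative.
definiteness: -r → indefinite.

locative, indefinite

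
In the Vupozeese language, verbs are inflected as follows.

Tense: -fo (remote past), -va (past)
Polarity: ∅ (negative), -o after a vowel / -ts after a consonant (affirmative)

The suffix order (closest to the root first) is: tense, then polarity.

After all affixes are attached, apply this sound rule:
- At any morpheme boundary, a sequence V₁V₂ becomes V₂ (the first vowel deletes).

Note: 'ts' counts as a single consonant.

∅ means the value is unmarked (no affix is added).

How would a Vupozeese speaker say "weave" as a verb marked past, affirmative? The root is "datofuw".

Attach tense past -va → datofuwva.
Attach polarity affirmative -o (after vowel 'a') → datofuwvao.
Apply vowel deletion: datofuwvao → datofuwvo.

datofuwvo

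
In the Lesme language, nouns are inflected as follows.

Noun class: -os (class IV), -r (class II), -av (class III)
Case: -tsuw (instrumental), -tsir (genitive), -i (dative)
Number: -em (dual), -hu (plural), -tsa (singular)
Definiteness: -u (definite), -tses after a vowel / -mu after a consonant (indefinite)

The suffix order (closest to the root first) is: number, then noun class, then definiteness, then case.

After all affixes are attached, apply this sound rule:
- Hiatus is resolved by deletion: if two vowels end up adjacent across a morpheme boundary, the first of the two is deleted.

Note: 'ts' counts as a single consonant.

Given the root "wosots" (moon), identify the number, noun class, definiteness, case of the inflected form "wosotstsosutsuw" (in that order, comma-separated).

Segment: wosots-tsa-os-u-tsuw.
number: -tsa → singular.
noun class: -os → class IV.
definiteness: -u → definite.
case: -tsuw → instrumental.

singular, class IV, definite, instrumental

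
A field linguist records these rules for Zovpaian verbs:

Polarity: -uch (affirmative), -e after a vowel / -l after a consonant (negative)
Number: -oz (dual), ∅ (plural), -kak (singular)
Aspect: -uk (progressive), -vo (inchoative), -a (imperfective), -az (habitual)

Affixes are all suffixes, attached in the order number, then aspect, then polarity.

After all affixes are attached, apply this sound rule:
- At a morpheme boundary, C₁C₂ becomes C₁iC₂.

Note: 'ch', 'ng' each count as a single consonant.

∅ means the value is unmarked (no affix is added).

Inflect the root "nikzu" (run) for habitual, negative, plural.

number = plural: zero marking, form stays nikzu.
Attach aspect habitual -az → nikzuaz.
Attach polarity negative -l (after consonant 'z') → nikzuazl.
Apply epenthesis: nikzuazl → nikzuazil.

nikzuazil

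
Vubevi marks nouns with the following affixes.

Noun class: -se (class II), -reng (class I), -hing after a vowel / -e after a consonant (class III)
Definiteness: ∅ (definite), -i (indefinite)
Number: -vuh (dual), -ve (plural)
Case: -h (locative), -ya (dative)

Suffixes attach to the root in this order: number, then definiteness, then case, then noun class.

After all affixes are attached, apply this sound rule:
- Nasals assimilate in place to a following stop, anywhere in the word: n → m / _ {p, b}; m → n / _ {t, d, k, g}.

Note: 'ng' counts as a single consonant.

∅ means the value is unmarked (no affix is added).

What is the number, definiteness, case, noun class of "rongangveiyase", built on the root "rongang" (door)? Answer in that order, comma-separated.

Segment: rongang-ve-i-ya-se.
number: -ve → plural.
definiteness: -i → indefinite.
case: -ya → dative.
noun class: -se → class II.

plural, indefinite, dative, class II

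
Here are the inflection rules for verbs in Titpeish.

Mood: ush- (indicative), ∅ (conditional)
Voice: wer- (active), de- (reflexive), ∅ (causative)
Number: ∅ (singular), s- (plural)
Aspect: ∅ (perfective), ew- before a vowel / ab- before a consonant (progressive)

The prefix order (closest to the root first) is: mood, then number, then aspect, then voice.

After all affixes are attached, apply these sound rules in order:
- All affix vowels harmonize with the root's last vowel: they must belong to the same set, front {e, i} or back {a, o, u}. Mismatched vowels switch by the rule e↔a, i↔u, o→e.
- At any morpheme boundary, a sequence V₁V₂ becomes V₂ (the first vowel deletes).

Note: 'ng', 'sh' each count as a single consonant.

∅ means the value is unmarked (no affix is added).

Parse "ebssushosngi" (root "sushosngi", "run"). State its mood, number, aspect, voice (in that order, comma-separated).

Segment: ab-s-sushosngi.
mood: ∅ → conditional.
number: s- → plural.
aspect: ew/ab- → progressive.
voice: ∅ → causative.

conditional, plural, progressive, causative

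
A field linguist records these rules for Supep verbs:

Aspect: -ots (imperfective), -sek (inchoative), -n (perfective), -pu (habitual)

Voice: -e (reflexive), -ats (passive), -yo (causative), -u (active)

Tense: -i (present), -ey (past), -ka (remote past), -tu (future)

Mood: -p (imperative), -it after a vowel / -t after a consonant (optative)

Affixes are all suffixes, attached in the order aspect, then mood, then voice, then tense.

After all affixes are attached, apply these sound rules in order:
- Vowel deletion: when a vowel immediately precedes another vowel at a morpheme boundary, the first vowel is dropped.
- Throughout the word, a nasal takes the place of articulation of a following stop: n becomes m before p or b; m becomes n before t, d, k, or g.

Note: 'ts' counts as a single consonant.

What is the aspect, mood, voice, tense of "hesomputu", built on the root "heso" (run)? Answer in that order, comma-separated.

perfective, imperative, active, future

Segment: heso-n-p-u-tu.
aspect: -n → perfective.
mood: -p → imperative.
voice: -u → active.
tense: -tu → future.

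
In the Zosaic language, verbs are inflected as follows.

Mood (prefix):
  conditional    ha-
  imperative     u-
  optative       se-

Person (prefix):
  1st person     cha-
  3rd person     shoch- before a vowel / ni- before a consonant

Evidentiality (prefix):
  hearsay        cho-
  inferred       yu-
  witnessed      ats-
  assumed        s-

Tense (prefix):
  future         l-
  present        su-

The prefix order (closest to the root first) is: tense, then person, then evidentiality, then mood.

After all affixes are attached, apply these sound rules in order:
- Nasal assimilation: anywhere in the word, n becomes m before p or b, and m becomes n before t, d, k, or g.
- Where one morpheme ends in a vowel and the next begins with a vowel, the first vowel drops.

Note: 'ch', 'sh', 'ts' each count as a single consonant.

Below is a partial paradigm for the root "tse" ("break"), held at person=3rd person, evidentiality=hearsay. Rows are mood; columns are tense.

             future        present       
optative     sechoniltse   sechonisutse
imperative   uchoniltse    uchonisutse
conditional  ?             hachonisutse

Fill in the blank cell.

hachoniltse

Attach tense future l- → ltse.
Attach person 3rd person ni- (before consonant 'l') → niltse.
Attach evidentiality hearsay cho- → choniltse.
Attach mood conditional ha- → hachoniltse.
Nasal assimilation: no change.
Vowel deletion: no change.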